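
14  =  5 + 9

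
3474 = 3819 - 345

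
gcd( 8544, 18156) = 1068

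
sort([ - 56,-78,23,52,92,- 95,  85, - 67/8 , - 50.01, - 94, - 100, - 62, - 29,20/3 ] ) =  [ - 100, - 95,-94, - 78, - 62, - 56, - 50.01, - 29, - 67/8,20/3,23, 52,  85,92]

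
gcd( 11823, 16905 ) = 21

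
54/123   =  18/41=0.44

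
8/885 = 8/885 = 0.01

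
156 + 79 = 235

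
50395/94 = 50395/94 = 536.12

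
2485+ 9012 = 11497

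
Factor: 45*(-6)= - 270 = - 2^1 * 3^3*5^1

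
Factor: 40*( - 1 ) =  -2^3*5^1= -40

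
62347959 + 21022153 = 83370112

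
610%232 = 146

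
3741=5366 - 1625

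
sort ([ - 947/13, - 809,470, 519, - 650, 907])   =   [  -  809,-650 , - 947/13,470,519,907]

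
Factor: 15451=15451^1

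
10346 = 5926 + 4420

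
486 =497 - 11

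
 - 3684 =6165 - 9849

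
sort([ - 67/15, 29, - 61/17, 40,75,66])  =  [ - 67/15, - 61/17,29,40,  66  ,  75]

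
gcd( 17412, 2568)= 12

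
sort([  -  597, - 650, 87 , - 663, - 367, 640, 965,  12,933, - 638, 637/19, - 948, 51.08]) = [ - 948, - 663, - 650, - 638, - 597, - 367, 12,  637/19,51.08, 87, 640, 933,965 ]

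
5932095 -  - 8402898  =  14334993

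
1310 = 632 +678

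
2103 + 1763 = 3866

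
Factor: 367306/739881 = 2^1*3^( - 3) * 43^1 *67^ ( - 1)*409^( - 1 )*4271^1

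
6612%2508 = 1596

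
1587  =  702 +885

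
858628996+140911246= 999540242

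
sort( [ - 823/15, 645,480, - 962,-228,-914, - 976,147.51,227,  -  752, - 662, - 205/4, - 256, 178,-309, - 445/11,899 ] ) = [ - 976, - 962, - 914, - 752, - 662, - 309, - 256,-228, - 823/15, - 205/4, - 445/11,147.51,178, 227 , 480,645,899]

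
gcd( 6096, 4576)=16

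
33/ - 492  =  -11/164 = - 0.07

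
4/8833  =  4/8833 = 0.00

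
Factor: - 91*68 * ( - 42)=259896 = 2^3 * 3^1*7^2 * 13^1*17^1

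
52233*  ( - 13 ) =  -679029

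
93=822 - 729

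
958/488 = 1 +235/244=1.96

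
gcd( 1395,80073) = 279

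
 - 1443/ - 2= 1443/2 = 721.50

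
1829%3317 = 1829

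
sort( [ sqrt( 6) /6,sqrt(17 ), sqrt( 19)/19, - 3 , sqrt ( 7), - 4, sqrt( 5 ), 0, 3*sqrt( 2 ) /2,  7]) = [-4, - 3,  0, sqrt( 19)/19,sqrt(6)/6, 3*sqrt(2 )/2, sqrt( 5), sqrt(7)  ,  sqrt( 17 ), 7] 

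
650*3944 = 2563600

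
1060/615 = 212/123 = 1.72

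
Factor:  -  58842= - 2^1 * 3^2 * 7^1  *467^1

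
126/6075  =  14/675 =0.02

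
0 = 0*43205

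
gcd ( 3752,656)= 8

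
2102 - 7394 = -5292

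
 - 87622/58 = - 1511 +8/29 = -1510.72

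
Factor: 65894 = 2^1*47^1*701^1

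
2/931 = 2/931 = 0.00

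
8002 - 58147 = - 50145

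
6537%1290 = 87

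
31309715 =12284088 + 19025627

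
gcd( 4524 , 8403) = 3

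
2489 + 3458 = 5947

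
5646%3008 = 2638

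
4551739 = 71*64109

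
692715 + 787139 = 1479854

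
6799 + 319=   7118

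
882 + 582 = 1464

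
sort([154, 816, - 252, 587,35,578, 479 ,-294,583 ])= [ - 294, - 252,35, 154,  479,578, 583 , 587,816 ]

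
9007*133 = 1197931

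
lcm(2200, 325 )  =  28600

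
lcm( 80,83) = 6640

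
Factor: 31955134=2^1*1787^1*8941^1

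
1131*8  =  9048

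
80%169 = 80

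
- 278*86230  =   - 23971940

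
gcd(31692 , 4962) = 6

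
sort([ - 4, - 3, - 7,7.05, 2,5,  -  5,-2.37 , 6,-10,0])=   [ - 10,  -  7 , - 5, - 4, - 3, - 2.37, 0, 2, 5, 6,7.05 ]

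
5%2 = 1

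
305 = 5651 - 5346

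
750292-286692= 463600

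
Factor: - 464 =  - 2^4*29^1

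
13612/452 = 30 +13/113 = 30.12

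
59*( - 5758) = -339722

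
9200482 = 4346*2117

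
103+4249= 4352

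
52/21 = 2 + 10/21 = 2.48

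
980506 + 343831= 1324337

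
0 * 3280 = 0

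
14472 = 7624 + 6848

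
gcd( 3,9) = 3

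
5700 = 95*60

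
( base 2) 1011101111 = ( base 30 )P1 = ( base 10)751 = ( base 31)o7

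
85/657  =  85/657 = 0.13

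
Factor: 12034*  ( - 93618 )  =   - 1126599012 = - 2^2*3^2*7^1*11^1*547^1 * 743^1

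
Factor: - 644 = - 2^2 * 7^1*23^1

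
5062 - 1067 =3995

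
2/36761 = 2/36761 = 0.00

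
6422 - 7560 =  - 1138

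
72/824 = 9/103 =0.09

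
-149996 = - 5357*28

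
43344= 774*56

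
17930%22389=17930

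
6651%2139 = 234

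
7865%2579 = 128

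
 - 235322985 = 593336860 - 828659845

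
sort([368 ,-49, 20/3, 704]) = [ - 49,20/3,  368,  704]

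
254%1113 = 254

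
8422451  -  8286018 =136433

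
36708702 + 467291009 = 503999711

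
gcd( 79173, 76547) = 1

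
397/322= 1  +  75/322=1.23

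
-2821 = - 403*7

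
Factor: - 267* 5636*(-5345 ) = 2^2*3^1*5^1*89^1*1069^1 *1409^1 = 8043220140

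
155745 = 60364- - 95381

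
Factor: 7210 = 2^1 * 5^1 * 7^1 * 103^1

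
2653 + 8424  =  11077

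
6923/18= 6923/18  =  384.61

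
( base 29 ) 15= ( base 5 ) 114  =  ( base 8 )42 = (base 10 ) 34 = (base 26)18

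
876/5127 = 292/1709 =0.17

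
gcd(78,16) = 2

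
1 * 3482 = 3482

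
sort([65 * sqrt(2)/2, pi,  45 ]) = [pi, 45,  65*sqrt( 2)/2]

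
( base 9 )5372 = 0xf71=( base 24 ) 6KH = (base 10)3953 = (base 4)331301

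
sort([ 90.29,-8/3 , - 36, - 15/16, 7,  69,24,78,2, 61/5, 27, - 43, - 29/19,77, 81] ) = [ -43,-36, - 8/3, - 29/19 , - 15/16 , 2, 7, 61/5,24, 27, 69, 77,78, 81, 90.29]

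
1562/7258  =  781/3629 = 0.22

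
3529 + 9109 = 12638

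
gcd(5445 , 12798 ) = 9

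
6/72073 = 6/72073 = 0.00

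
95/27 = 95/27= 3.52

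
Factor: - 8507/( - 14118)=2^( - 1)*3^( - 1)*13^( - 1)*47^1 =47/78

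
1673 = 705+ 968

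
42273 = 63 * 671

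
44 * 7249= 318956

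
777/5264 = 111/752 = 0.15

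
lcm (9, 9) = 9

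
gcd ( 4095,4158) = 63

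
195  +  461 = 656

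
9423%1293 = 372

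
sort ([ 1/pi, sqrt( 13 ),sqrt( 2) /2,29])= [ 1/pi, sqrt( 2) /2,sqrt( 13 ), 29] 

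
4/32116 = 1/8029 = 0.00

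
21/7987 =3/1141 =0.00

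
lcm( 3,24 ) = 24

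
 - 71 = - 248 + 177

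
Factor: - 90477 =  - 3^4*1117^1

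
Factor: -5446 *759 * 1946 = - 2^2*3^1*7^2*  11^1*23^1*139^1 * 389^1 = - 8043818244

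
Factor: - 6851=-13^1*17^1*31^1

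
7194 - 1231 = 5963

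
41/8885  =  41/8885 = 0.00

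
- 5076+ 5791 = 715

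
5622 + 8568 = 14190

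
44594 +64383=108977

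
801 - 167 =634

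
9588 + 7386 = 16974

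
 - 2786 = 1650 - 4436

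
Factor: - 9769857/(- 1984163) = 3^1*19^1*171401^1*1984163^( - 1 ) 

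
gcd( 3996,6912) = 108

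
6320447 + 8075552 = 14395999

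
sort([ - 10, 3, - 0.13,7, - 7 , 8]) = [-10 , - 7,-0.13, 3, 7, 8] 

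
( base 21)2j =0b111101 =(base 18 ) 37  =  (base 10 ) 61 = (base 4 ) 331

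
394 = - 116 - -510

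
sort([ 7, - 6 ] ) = [-6,7] 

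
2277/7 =325 + 2/7= 325.29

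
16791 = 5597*3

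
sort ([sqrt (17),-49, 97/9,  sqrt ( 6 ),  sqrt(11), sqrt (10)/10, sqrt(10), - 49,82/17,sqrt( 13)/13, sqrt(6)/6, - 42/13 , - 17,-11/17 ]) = [ - 49, - 49, - 17, - 42/13, - 11/17,  sqrt(13)/13, sqrt( 10 ) /10,  sqrt(6 ) /6,sqrt( 6), sqrt (10 ),  sqrt(11 ),  sqrt(17), 82/17, 97/9]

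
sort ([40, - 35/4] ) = [  -  35/4, 40] 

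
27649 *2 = 55298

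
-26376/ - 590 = 44+208/295= 44.71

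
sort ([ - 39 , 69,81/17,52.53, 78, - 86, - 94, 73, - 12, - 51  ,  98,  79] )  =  [ - 94,-86, - 51  , - 39,  -  12,81/17, 52.53, 69, 73,78,79,  98]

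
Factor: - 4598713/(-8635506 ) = 2^(  -  1)*3^(-1) * 7^1*11^(  -  1)*130841^( -1)*656959^1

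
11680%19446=11680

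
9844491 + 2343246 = 12187737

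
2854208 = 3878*736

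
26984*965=26039560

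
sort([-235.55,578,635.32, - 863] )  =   [ -863, - 235.55, 578,635.32]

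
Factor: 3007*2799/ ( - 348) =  - 2^( - 2)*3^1 * 29^( - 1 )*31^1*97^1 * 311^1 = - 2805531/116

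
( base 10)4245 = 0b1000010010101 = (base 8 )10225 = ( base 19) BE8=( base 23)80d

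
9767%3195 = 182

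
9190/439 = 20 + 410/439 = 20.93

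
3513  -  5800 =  - 2287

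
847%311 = 225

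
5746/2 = 2873=   2873.00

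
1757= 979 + 778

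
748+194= 942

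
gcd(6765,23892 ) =33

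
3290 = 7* 470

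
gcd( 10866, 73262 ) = 2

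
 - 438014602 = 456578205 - 894592807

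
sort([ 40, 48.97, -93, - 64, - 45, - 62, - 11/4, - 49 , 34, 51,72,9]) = [-93,-64, - 62, - 49, - 45,-11/4, 9 , 34,40,48.97 , 51, 72]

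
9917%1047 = 494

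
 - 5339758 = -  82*65119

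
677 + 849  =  1526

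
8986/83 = 8986/83 = 108.27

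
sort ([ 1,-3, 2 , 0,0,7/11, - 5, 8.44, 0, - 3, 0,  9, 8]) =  [ - 5 , - 3, - 3, 0, 0, 0, 0, 7/11, 1,2, 8, 8.44, 9]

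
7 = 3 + 4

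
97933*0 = 0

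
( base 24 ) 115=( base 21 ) 17H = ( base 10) 605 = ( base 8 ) 1135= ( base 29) KP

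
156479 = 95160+61319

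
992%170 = 142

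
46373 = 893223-846850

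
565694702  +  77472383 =643167085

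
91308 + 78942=170250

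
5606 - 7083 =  - 1477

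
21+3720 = 3741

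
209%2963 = 209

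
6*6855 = 41130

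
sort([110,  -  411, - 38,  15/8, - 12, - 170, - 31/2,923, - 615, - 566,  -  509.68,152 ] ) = [ - 615, - 566, - 509.68,-411, - 170,- 38, - 31/2, - 12,15/8,110,  152, 923] 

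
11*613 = 6743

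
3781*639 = 2416059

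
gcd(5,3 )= 1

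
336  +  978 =1314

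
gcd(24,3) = 3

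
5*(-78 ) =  - 390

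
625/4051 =625/4051  =  0.15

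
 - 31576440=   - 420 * 75182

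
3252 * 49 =159348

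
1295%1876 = 1295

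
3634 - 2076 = 1558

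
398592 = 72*5536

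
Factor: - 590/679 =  - 2^1*5^1*7^( -1)*59^1*97^ ( - 1 )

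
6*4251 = 25506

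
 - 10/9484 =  - 1  +  4737/4742 = - 0.00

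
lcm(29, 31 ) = 899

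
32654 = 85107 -52453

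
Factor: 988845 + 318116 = 1306961= 1306961^1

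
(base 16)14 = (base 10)20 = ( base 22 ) k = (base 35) k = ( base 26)K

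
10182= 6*1697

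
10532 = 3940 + 6592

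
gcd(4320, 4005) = 45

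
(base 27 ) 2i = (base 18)40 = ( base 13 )57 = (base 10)72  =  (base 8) 110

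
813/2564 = 813/2564 = 0.32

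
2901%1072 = 757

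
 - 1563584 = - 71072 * 22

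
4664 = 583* 8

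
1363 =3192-1829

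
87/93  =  29/31 = 0.94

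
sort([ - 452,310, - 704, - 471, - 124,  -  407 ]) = [-704, - 471, - 452, - 407,-124,  310]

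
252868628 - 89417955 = 163450673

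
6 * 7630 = 45780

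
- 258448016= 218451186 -476899202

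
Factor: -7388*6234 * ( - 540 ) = 24870667680 = 2^5 * 3^4 * 5^1 * 1039^1 * 1847^1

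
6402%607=332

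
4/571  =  4/571 = 0.01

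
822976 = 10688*77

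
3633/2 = 1816 + 1/2 = 1816.50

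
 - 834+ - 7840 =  - 8674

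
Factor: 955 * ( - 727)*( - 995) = 5^2*191^1 *199^1*727^1 = 690813575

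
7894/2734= 2 + 1213/1367 =2.89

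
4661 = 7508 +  - 2847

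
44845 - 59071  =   - 14226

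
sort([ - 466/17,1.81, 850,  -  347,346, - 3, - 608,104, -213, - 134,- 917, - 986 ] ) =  [ - 986, - 917,-608, - 347, - 213,- 134, - 466/17, - 3,1.81,104,346,850] 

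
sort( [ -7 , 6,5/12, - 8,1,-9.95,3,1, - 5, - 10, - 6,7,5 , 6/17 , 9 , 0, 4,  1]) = [ - 10,- 9.95, - 8, - 7, - 6, - 5,0,6/17, 5/12,1,1 , 1 , 3,4,5, 6,7, 9 ]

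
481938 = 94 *5127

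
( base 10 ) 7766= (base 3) 101122122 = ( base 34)6oe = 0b1111001010110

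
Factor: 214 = 2^1*107^1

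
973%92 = 53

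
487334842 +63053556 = 550388398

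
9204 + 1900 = 11104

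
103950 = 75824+28126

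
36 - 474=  - 438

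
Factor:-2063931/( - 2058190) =2^( - 1)*3^1*5^(-1)*17^( -1)*12107^(- 1 )*687977^1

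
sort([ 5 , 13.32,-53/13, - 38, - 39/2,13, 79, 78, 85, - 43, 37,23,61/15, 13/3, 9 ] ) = [  -  43, - 38, - 39/2,-53/13, 61/15,13/3, 5,  9,  13,13.32, 23, 37, 78,79,85]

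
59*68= 4012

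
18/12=3/2 = 1.50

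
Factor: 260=2^2*5^1 * 13^1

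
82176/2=41088= 41088.00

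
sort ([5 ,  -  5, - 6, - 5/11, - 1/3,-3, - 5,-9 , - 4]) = [-9, - 6,-5, - 5, - 4,-3, - 5/11, - 1/3,  5]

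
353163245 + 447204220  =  800367465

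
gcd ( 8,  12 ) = 4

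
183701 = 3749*49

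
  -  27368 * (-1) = 27368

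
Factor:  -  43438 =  - 2^1*37^1*587^1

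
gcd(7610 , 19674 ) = 2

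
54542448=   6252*8724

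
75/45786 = 25/15262  =  0.00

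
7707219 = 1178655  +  6528564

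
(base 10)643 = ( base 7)1606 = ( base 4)22003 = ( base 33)jg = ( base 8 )1203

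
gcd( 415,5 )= 5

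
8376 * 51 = 427176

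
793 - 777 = 16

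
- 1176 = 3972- 5148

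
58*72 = 4176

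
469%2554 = 469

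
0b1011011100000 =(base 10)5856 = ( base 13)2886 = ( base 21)D5I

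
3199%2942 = 257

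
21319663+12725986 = 34045649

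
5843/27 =5843/27=216.41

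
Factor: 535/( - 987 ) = -3^( - 1) * 5^1 * 7^(-1 )*47^( - 1)*107^1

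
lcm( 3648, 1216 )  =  3648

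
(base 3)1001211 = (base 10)778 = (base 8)1412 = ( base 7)2161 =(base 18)274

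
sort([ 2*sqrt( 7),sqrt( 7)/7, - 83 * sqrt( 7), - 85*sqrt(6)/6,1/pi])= [ - 83 * sqrt( 7 ), - 85*sqrt ( 6 )/6, 1/pi,sqrt(7) /7,2*sqrt(7) ] 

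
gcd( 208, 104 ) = 104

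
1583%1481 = 102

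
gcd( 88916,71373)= 1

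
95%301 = 95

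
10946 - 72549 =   -  61603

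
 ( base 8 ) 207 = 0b10000111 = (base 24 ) 5F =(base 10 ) 135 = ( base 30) 4f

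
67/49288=67/49288 =0.00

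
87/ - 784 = -1 + 697/784 = - 0.11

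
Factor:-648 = - 2^3*3^4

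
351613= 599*587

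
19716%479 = 77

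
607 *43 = 26101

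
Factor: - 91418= - 2^1*43^1*1063^1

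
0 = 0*3422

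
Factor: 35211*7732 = 2^2* 3^1*11^2 * 97^1 * 1933^1  =  272251452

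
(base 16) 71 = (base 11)A3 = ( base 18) 65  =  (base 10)113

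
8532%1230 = 1152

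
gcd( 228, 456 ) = 228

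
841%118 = 15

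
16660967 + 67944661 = 84605628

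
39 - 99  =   - 60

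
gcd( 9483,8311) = 1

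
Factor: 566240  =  2^5 * 5^1*3539^1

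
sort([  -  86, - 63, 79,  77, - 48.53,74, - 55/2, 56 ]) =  [-86, - 63 , - 48.53, - 55/2,56, 74,77, 79 ]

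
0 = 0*20109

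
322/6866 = 161/3433 = 0.05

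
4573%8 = 5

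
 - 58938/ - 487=58938/487 =121.02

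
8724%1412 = 252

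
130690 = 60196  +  70494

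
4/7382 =2/3691 = 0.00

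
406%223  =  183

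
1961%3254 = 1961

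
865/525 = 173/105 = 1.65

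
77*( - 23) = -1771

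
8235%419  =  274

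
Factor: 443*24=10632=2^3*3^1*443^1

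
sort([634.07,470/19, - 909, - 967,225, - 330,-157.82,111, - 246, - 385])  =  [ - 967,-909,-385 , - 330 , - 246, - 157.82, 470/19,111,225,634.07]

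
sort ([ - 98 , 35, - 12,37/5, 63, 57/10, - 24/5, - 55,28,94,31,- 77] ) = [-98, - 77, - 55 , - 12, - 24/5 , 57/10, 37/5, 28,31,35,63,94]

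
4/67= 4/67 = 0.06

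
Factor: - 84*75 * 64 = - 403200 = - 2^8*3^2*5^2*7^1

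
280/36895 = 56/7379 = 0.01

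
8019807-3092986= 4926821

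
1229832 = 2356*522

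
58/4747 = 58/4747 = 0.01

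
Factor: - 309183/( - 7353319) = 3^1*7^1*1951^( - 1 )*3769^(-1)*14723^1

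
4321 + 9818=14139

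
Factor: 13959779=13959779^1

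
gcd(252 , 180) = 36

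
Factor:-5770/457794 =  - 2885/228897 = -  3^( - 2 )*5^1*29^( - 1)*577^1  *  877^( - 1)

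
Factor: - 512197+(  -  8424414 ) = -8936611 = -17^1*29^1*18127^1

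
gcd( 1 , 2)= 1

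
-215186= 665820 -881006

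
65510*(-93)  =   - 6092430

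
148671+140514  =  289185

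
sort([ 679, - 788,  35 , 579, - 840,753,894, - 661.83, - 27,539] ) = [ - 840, - 788 ,  -  661.83, - 27,35,539,579, 679,  753,  894 ] 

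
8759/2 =8759/2=4379.50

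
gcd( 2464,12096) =224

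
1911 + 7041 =8952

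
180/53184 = 15/4432 =0.00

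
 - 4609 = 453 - 5062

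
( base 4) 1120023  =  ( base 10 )5643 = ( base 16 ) 160b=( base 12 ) 3323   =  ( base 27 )7K0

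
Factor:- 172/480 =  - 2^( - 3)*3^( - 1 )*5^( - 1)*43^1 = - 43/120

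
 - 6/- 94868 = 3/47434 = 0.00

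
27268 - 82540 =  - 55272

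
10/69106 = 5/34553 = 0.00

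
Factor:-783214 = -2^1*263^1*1489^1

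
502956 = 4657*108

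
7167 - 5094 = 2073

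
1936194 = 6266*309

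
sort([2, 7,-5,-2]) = [-5, -2,2,7]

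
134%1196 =134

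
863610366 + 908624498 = 1772234864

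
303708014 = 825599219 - 521891205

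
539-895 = - 356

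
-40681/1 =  - 40681 = -40681.00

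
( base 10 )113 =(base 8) 161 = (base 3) 11012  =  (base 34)3b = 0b1110001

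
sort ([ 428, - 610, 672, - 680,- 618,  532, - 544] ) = [-680 ,-618, - 610,-544, 428, 532 , 672 ] 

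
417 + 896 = 1313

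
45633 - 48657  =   - 3024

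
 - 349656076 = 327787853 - 677443929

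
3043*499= 1518457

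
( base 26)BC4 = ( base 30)8ic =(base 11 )5908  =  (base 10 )7752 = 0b1111001001000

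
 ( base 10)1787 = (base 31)1qk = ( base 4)123323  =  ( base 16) 6FB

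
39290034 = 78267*502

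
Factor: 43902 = 2^1*3^4*271^1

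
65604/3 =21868  =  21868.00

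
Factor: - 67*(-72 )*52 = 250848 = 2^5*3^2*13^1*67^1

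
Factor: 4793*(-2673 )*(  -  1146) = 14682195594 = 2^1 * 3^6*11^1*191^1*4793^1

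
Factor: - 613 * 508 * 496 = -2^6*31^1  *  127^1*613^1 = - 154456384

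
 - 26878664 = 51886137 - 78764801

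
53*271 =14363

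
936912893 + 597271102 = 1534183995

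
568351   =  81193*7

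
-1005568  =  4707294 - 5712862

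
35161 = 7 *5023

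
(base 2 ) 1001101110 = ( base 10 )622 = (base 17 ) 22a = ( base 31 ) k2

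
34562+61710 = 96272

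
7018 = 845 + 6173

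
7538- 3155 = 4383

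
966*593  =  572838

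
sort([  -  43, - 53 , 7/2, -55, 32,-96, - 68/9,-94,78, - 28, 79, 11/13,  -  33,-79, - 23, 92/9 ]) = [ - 96, - 94,-79, - 55  ,-53,  -  43,  -  33, - 28, - 23, - 68/9,11/13, 7/2, 92/9, 32, 78,79 ]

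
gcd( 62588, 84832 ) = 4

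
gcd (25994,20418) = 82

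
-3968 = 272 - 4240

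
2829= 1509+1320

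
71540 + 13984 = 85524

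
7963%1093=312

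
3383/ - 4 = -846 + 1/4 = -845.75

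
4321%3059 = 1262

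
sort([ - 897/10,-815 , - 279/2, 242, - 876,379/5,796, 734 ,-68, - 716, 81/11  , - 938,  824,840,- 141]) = [ - 938 , - 876, - 815, - 716,-141, - 279/2, - 897/10, - 68, 81/11,379/5,242,734,  796,  824, 840]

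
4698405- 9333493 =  - 4635088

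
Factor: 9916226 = 2^1*1733^1*2861^1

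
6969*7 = 48783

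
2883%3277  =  2883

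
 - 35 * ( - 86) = 3010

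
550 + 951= 1501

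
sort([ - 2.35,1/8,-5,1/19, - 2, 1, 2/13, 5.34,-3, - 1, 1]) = [ - 5, - 3, - 2.35, - 2 , - 1, 1/19, 1/8,2/13, 1,1,5.34 ]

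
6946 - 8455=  - 1509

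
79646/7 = 11378 = 11378.00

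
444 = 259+185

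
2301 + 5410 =7711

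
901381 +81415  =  982796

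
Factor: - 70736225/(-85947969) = 3^(-1 )*5^2*7^1*619^1 * 653^1*28649323^( -1 )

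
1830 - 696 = 1134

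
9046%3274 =2498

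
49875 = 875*57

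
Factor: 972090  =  2^1*3^2*5^1*7^1*1543^1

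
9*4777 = 42993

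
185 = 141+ 44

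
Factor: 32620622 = 2^1*16310311^1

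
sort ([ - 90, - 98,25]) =[ - 98, - 90, 25] 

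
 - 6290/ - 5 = 1258/1 = 1258.00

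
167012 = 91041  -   - 75971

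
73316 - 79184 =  - 5868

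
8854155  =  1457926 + 7396229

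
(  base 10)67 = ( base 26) 2f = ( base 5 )232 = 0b1000011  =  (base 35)1W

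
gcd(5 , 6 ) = 1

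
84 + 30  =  114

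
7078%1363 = 263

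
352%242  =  110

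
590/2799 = 590/2799  =  0.21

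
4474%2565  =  1909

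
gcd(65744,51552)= 16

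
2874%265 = 224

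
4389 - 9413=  - 5024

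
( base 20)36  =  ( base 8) 102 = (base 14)4a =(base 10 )66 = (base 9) 73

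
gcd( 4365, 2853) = 9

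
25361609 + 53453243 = 78814852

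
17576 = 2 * 8788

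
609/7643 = 609/7643 = 0.08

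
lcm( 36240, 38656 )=579840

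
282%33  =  18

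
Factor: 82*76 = 2^3 * 19^1*41^1 = 6232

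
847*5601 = 4744047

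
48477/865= 48477/865=56.04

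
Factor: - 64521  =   - 3^2*67^1* 107^1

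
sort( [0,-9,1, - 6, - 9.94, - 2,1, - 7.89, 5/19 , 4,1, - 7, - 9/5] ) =[  -  9.94, - 9 , -7.89, - 7, - 6, - 2,  -  9/5,0,5/19,1,1, 1,4 ] 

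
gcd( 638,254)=2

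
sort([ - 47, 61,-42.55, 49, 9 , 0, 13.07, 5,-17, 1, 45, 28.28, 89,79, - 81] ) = [ - 81,-47, - 42.55,-17,0, 1, 5,9, 13.07, 28.28,45,49, 61, 79, 89 ]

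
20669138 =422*48979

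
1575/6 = 262 + 1/2 = 262.50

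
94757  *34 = 3221738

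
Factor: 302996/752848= 359/892 = 2^( - 2)*223^( - 1)*359^1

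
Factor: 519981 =3^1*7^1*11^1*2251^1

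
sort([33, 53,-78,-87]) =[ - 87,-78, 33 , 53]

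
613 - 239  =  374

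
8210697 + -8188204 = 22493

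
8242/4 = 4121/2= 2060.50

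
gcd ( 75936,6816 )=96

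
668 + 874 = 1542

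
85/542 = 85/542= 0.16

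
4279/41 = 4279/41  =  104.37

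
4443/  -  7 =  - 4443/7 = - 634.71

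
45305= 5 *9061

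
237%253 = 237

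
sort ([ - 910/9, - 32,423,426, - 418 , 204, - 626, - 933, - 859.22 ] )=[ - 933 , - 859.22, - 626, - 418, - 910/9, - 32,204, 423 , 426 ]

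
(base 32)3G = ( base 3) 11011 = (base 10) 112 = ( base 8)160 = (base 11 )a2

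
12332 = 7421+4911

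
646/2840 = 323/1420=0.23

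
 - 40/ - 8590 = 4/859 = 0.00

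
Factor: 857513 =857513^1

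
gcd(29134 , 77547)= 1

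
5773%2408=957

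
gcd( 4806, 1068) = 534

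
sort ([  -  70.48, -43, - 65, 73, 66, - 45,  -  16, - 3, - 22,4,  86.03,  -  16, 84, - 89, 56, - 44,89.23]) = [-89 , - 70.48, - 65, - 45, - 44, - 43, - 22, - 16,- 16, - 3, 4, 56, 66,73,84, 86.03,  89.23 ] 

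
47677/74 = 644 + 21/74 = 644.28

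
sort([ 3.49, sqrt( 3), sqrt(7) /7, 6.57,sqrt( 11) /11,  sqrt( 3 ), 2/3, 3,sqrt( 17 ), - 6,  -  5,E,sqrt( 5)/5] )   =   [-6, - 5,sqrt( 11)/11,sqrt(7)/7, sqrt ( 5)/5 , 2/3,sqrt( 3),  sqrt( 3),E,3,  3.49  ,  sqrt( 17 ),6.57 ] 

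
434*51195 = 22218630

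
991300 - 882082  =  109218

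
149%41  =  26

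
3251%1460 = 331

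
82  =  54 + 28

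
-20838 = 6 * ( -3473 )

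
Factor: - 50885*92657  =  -5^1 * 10177^1*92657^1= - 4714851445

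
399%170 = 59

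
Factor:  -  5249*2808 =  - 2^3 *3^3*13^1 * 29^1*181^1 =- 14739192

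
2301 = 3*767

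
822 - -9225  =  10047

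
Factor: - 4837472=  - 2^5*151171^1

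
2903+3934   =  6837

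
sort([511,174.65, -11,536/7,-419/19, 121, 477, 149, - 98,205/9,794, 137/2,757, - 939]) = [ - 939, - 98, - 419/19, - 11, 205/9,137/2 , 536/7, 121, 149,174.65, 477,  511,757,  794]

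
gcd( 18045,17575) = 5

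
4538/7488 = 2269/3744= 0.61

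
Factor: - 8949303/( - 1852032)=2983101/617344 = 2^( - 7)*3^1*7^( - 1)*11^1*13^( - 1)* 53^( - 1)*90397^1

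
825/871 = 825/871 = 0.95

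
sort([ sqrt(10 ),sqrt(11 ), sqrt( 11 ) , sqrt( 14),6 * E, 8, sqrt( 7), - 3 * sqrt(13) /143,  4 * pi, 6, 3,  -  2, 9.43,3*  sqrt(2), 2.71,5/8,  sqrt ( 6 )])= [  -  2,  -  3*sqrt(13 )/143, 5/8, sqrt(6 ),  sqrt(7),2.71, 3,sqrt(  10), sqrt( 11 ),sqrt(11), sqrt (14), 3*sqrt(2), 6, 8, 9.43,4 *pi, 6 * E]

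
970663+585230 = 1555893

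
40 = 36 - -4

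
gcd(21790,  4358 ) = 4358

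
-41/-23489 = 41/23489 = 0.00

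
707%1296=707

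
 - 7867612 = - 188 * 41849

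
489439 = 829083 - 339644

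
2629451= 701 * 3751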